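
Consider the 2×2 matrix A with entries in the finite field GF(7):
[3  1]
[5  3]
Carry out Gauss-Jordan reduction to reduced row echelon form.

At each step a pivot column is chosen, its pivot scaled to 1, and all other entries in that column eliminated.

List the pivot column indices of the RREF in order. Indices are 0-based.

pivot columns: 0, 1

pivot(0,0)=3: scale R0 → (1, 5)
  clear (1,0): R1 −= (5)R0 → (0, 6)
pivot(1,1)=6: scale R1 → (0, 1)
  clear (0,1): R0 −= (5)R1 → (1, 0)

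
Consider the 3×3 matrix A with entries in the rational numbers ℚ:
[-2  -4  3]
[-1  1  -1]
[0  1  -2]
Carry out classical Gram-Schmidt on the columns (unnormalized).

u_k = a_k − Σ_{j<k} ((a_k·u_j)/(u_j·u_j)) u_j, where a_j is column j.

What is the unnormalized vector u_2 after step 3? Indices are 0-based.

Step 1: u_0 = a_0 = (-2, -1, 0).
Step 2: u_1 = a_1 − (7/5)·u_0 = (-6/5, 12/5, 1).
Step 3: u_2 = a_2 − (-1)·u_0 − (-40/41)·u_1 = (-7/41, 14/41, -42/41).

u_2 = (-7/41, 14/41, -42/41)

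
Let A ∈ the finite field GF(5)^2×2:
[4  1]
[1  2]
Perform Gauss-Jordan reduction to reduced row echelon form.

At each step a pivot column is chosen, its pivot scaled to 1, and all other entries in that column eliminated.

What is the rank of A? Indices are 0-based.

rank = 2

step 1: normalize row 0 (÷4) = (1, 4)
  row 1: subtract 1×row0 = (0, 3)
step 2: normalize row 1 (÷3) = (0, 1)
  row 0: subtract 4×row1 = (1, 0)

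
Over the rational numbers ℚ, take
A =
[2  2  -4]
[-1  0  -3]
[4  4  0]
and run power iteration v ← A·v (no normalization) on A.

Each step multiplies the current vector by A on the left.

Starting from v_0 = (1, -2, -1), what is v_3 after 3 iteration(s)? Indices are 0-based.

v_3 = (4, -72, 136)

v_0 = (1, -2, -1).
v_1 = A·v_0 = (2, 2, -4).
v_2 = A·v_1 = (24, 10, 16).
v_3 = A·v_2 = (4, -72, 136).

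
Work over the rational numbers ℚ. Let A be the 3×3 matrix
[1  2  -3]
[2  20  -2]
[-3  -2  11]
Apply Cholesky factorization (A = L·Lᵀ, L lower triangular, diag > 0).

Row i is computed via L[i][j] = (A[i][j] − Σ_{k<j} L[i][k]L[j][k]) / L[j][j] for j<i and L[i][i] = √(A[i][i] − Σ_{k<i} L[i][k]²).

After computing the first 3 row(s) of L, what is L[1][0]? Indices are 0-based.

Step 1: L[0][0] = √(1) = 1.
  L[1][0] = (2) / L[0][0] = 2.
Step 2: L[1][1] = √(16) = 4.
  L[2][0] = (-3) / L[0][0] = -3.
  L[2][1] = (4) / L[1][1] = 1.
Step 3: L[2][2] = √(1) = 1.

L[1][0] = 2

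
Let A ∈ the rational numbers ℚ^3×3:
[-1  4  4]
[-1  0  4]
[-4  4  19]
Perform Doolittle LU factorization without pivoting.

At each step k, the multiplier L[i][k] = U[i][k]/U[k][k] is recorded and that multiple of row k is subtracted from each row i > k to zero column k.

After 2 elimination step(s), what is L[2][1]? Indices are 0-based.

[col 0] pivot -1
  R1 -= 1*R0 → (0, -4, 0)  (L[1][0] := 1)
  R2 -= 4*R0 → (0, -12, 3)  (L[2][0] := 4)
[col 1] pivot -4
  R2 -= 3*R1 → (0, 0, 3)  (L[2][1] := 3)

L[2][1] = 3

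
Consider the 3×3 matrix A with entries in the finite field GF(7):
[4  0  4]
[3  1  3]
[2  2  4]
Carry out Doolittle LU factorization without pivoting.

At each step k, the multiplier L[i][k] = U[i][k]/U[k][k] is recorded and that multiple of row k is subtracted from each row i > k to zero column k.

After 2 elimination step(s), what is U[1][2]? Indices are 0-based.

[col 0] pivot 4
  R1 -= 6*R0 → (0, 1, 0)  (L[1][0] := 6)
  R2 -= 4*R0 → (0, 2, 2)  (L[2][0] := 4)
[col 1] pivot 1
  R2 -= 2*R1 → (0, 0, 2)  (L[2][1] := 2)

U[1][2] = 0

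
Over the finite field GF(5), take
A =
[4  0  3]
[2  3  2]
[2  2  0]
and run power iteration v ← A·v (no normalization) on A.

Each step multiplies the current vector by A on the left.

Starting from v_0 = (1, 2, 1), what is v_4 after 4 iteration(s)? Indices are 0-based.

v_0 = (1, 2, 1).
v_1 = A·v_0 = (2, 0, 1).
v_2 = A·v_1 = (1, 1, 4).
v_3 = A·v_2 = (1, 3, 4).
v_4 = A·v_3 = (1, 4, 3).

v_4 = (1, 4, 3)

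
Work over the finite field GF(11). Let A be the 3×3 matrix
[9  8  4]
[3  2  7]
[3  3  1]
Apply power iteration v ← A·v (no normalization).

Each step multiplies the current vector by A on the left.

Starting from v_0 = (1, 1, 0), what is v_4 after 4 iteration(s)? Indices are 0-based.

v_0 = (1, 1, 0).
v_1 = A·v_0 = (6, 5, 6).
v_2 = A·v_1 = (8, 4, 6).
v_3 = A·v_2 = (7, 8, 9).
v_4 = A·v_3 = (9, 1, 10).

v_4 = (9, 1, 10)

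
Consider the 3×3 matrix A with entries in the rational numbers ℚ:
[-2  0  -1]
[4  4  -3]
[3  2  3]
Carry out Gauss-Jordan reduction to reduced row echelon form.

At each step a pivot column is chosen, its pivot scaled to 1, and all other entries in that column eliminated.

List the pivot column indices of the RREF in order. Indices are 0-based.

pivot(0,0)=-2: scale R0 → (1, 0, 1/2)
  clear (1,0): R1 −= (4)R0 → (0, 4, -5)
  clear (2,0): R2 −= (3)R0 → (0, 2, 3/2)
pivot(1,1)=4: scale R1 → (0, 1, -5/4)
  clear (2,1): R2 −= (2)R1 → (0, 0, 4)
pivot(2,2)=4: scale R2 → (0, 0, 1)
  clear (0,2): R0 −= (1/2)R2 → (1, 0, 0)
  clear (1,2): R1 −= (-5/4)R2 → (0, 1, 0)

pivot columns: 0, 1, 2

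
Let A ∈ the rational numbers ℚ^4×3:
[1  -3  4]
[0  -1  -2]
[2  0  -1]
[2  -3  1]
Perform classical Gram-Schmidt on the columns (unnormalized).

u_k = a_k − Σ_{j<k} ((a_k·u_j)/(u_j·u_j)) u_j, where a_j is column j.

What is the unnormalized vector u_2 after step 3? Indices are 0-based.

Step 1: u_0 = a_0 = (1, 0, 2, 2).
Step 2: u_1 = a_1 − (-1)·u_0 = (-2, -1, 2, -1).
Step 3: u_2 = a_2 − (4/9)·u_0 − (-9/10)·u_1 = (79/45, -29/10, -4/45, -71/90).

u_2 = (79/45, -29/10, -4/45, -71/90)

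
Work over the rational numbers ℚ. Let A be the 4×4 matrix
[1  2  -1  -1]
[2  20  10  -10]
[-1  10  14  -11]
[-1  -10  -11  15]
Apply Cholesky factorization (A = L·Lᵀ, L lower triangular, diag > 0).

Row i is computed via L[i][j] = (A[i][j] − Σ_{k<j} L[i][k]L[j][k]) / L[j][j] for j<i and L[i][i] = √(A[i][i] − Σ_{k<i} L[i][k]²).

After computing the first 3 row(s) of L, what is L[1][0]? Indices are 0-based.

Step 1: L[0][0] = √(1) = 1.
  L[1][0] = (2) / L[0][0] = 2.
Step 2: L[1][1] = √(16) = 4.
  L[2][0] = (-1) / L[0][0] = -1.
  L[2][1] = (12) / L[1][1] = 3.
Step 3: L[2][2] = √(4) = 2.

L[1][0] = 2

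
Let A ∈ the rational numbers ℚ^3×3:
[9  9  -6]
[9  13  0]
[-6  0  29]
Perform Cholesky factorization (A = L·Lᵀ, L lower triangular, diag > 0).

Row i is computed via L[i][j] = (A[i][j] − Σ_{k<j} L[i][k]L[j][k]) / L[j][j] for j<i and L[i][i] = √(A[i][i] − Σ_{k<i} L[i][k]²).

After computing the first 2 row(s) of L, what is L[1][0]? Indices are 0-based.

Step 1: L[0][0] = √(9) = 3.
  L[1][0] = (9) / L[0][0] = 3.
Step 2: L[1][1] = √(4) = 2.

L[1][0] = 3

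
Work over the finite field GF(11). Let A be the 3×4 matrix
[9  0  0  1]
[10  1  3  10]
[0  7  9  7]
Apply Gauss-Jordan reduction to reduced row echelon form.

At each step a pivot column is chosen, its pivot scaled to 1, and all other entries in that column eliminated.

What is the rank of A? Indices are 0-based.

rank = 3

[1] R0 /= 9  ⇒  (1, 0, 0, 5)
     R1 -= 10·R0  ⇒  (0, 1, 3, 4)
[2] R1 /= 1  ⇒  (0, 1, 3, 4)
     R2 -= 7·R1  ⇒  (0, 0, 10, 1)
[3] R2 /= 10  ⇒  (0, 0, 1, 10)
     R1 -= 3·R2  ⇒  (0, 1, 0, 7)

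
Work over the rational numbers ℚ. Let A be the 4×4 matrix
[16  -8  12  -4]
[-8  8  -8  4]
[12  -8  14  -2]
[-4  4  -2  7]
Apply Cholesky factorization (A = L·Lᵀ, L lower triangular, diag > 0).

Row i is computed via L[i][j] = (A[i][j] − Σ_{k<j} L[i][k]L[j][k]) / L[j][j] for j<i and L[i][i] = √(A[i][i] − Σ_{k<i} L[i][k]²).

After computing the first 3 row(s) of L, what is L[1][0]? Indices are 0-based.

Step 1: L[0][0] = √(16) = 4.
  L[1][0] = (-8) / L[0][0] = -2.
Step 2: L[1][1] = √(4) = 2.
  L[2][0] = (12) / L[0][0] = 3.
  L[2][1] = (-2) / L[1][1] = -1.
Step 3: L[2][2] = √(4) = 2.

L[1][0] = -2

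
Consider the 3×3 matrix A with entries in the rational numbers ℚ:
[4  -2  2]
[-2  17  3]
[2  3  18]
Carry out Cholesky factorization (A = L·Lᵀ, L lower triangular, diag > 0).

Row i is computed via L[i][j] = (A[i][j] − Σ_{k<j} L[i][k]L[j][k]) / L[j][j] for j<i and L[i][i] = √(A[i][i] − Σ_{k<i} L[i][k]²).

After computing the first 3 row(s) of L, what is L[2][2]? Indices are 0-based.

L[2][2] = 4

Step 1: L[0][0] = √(4) = 2.
  L[1][0] = (-2) / L[0][0] = -1.
Step 2: L[1][1] = √(16) = 4.
  L[2][0] = (2) / L[0][0] = 1.
  L[2][1] = (4) / L[1][1] = 1.
Step 3: L[2][2] = √(16) = 4.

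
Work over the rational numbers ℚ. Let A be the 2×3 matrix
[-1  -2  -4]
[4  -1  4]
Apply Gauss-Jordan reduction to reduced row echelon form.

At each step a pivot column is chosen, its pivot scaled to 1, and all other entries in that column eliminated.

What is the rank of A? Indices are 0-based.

rank = 2

pivot(0,0)=-1: scale R0 → (1, 2, 4)
  clear (1,0): R1 −= (4)R0 → (0, -9, -12)
pivot(1,1)=-9: scale R1 → (0, 1, 4/3)
  clear (0,1): R0 −= (2)R1 → (1, 0, 4/3)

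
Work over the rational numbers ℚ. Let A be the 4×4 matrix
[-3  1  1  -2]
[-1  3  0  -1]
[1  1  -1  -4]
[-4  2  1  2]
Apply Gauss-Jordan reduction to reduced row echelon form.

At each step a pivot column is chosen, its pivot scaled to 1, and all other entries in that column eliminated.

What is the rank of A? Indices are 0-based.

rank = 4

step 1: normalize row 0 (÷-3) = (1, -1/3, -1/3, 2/3)
  row 1: subtract -1×row0 = (0, 8/3, -1/3, -1/3)
  row 2: subtract 1×row0 = (0, 4/3, -2/3, -14/3)
  row 3: subtract -4×row0 = (0, 2/3, -1/3, 14/3)
step 2: normalize row 1 (÷8/3) = (0, 1, -1/8, -1/8)
  row 0: subtract -1/3×row1 = (1, 0, -3/8, 5/8)
  row 2: subtract 4/3×row1 = (0, 0, -1/2, -9/2)
  row 3: subtract 2/3×row1 = (0, 0, -1/4, 19/4)
step 3: normalize row 2 (÷-1/2) = (0, 0, 1, 9)
  row 0: subtract -3/8×row2 = (1, 0, 0, 4)
  row 1: subtract -1/8×row2 = (0, 1, 0, 1)
  row 3: subtract -1/4×row2 = (0, 0, 0, 7)
step 4: normalize row 3 (÷7) = (0, 0, 0, 1)
  row 0: subtract 4×row3 = (1, 0, 0, 0)
  row 1: subtract 1×row3 = (0, 1, 0, 0)
  row 2: subtract 9×row3 = (0, 0, 1, 0)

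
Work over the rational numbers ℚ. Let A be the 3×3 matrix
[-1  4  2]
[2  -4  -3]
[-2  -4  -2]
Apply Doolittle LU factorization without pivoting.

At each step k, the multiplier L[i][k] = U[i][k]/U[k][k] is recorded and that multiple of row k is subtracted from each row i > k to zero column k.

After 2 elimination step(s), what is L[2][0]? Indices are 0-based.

L[2][0] = 2

[col 0] pivot -1
  R1 -= -2*R0 → (0, 4, 1)  (L[1][0] := -2)
  R2 -= 2*R0 → (0, -12, -6)  (L[2][0] := 2)
[col 1] pivot 4
  R2 -= -3*R1 → (0, 0, -3)  (L[2][1] := -3)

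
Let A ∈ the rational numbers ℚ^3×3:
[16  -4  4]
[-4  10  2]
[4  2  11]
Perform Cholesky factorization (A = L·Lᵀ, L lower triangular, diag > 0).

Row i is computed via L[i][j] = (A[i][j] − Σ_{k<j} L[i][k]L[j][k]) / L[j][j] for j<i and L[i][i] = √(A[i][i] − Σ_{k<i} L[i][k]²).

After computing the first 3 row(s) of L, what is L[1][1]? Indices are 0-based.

L[1][1] = 3

Step 1: L[0][0] = √(16) = 4.
  L[1][0] = (-4) / L[0][0] = -1.
Step 2: L[1][1] = √(9) = 3.
  L[2][0] = (4) / L[0][0] = 1.
  L[2][1] = (3) / L[1][1] = 1.
Step 3: L[2][2] = √(9) = 3.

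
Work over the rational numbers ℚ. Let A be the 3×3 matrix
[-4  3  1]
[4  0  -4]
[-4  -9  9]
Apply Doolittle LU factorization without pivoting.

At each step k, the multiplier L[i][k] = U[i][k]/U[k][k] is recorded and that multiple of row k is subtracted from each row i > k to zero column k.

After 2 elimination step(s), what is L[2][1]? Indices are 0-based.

L[2][1] = -4

Step 1: pivot at (0,0) is -4.
  row1 ← row1 − (-1)·row0  ⇒  L[1][0]=-1, U row1=(0, 3, -3)
  row2 ← row2 − (1)·row0  ⇒  L[2][0]=1, U row2=(0, -12, 8)
Step 2: pivot at (1,1) is 3.
  row2 ← row2 − (-4)·row1  ⇒  L[2][1]=-4, U row2=(0, 0, -4)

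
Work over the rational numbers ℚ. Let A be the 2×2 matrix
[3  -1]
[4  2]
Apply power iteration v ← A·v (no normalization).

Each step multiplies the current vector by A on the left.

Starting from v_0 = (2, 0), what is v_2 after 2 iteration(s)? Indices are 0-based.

v_2 = (10, 40)

v_0 = (2, 0).
v_1 = A·v_0 = (6, 8).
v_2 = A·v_1 = (10, 40).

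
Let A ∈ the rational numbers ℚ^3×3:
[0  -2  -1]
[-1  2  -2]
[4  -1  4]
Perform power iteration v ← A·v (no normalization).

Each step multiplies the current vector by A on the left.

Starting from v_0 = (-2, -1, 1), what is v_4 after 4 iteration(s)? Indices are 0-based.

v_4 = (-17, 4, 21)

v_0 = (-2, -1, 1).
v_1 = A·v_0 = (1, -2, -3).
v_2 = A·v_1 = (7, 1, -6).
v_3 = A·v_2 = (4, 7, 3).
v_4 = A·v_3 = (-17, 4, 21).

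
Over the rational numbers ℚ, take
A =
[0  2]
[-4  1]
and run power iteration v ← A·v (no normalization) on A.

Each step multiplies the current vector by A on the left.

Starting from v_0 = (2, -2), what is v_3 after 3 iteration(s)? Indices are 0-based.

v_0 = (2, -2).
v_1 = A·v_0 = (-4, -10).
v_2 = A·v_1 = (-20, 6).
v_3 = A·v_2 = (12, 86).

v_3 = (12, 86)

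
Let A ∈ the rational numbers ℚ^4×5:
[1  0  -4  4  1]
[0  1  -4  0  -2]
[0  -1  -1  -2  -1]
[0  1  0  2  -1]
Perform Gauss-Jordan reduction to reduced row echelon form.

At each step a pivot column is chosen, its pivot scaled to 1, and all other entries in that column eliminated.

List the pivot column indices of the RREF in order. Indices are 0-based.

step 1: normalize row 0 (÷1) = (1, 0, -4, 4, 1)
step 2: normalize row 1 (÷1) = (0, 1, -4, 0, -2)
  row 2: subtract -1×row1 = (0, 0, -5, -2, -3)
  row 3: subtract 1×row1 = (0, 0, 4, 2, 1)
step 3: normalize row 2 (÷-5) = (0, 0, 1, 2/5, 3/5)
  row 0: subtract -4×row2 = (1, 0, 0, 28/5, 17/5)
  row 1: subtract -4×row2 = (0, 1, 0, 8/5, 2/5)
  row 3: subtract 4×row2 = (0, 0, 0, 2/5, -7/5)
step 4: normalize row 3 (÷2/5) = (0, 0, 0, 1, -7/2)
  row 0: subtract 28/5×row3 = (1, 0, 0, 0, 23)
  row 1: subtract 8/5×row3 = (0, 1, 0, 0, 6)
  row 2: subtract 2/5×row3 = (0, 0, 1, 0, 2)

pivot columns: 0, 1, 2, 3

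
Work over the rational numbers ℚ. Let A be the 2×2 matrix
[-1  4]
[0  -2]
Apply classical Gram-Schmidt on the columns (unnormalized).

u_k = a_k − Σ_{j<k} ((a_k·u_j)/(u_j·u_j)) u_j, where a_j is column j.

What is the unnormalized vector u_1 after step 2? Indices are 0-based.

u_1 = (0, -2)

Step 1: u_0 = a_0 = (-1, 0).
Step 2: u_1 = a_1 − (-4)·u_0 = (0, -2).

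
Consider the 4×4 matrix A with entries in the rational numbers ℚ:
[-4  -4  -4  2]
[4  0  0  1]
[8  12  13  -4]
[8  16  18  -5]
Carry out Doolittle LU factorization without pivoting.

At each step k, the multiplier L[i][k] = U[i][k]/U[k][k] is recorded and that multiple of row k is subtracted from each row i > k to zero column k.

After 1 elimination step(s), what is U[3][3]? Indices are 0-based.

[col 0] pivot -4
  R1 -= -1*R0 → (0, -4, -4, 3)  (L[1][0] := -1)
  R2 -= -2*R0 → (0, 4, 5, 0)  (L[2][0] := -2)
  R3 -= -2*R0 → (0, 8, 10, -1)  (L[3][0] := -2)

U[3][3] = -1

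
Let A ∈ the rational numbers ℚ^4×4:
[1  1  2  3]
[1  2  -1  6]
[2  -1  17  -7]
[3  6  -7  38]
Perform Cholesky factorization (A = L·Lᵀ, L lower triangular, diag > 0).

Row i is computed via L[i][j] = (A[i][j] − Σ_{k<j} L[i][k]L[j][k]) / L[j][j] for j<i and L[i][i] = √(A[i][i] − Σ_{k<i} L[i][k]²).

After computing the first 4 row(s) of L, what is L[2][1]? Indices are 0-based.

Step 1: L[0][0] = √(1) = 1.
  L[1][0] = (1) / L[0][0] = 1.
Step 2: L[1][1] = √(1) = 1.
  L[2][0] = (2) / L[0][0] = 2.
  L[2][1] = (-3) / L[1][1] = -3.
Step 3: L[2][2] = √(4) = 2.
  L[3][0] = (3) / L[0][0] = 3.
  L[3][1] = (3) / L[1][1] = 3.
  L[3][2] = (-4) / L[2][2] = -2.
Step 4: L[3][3] = √(16) = 4.

L[2][1] = -3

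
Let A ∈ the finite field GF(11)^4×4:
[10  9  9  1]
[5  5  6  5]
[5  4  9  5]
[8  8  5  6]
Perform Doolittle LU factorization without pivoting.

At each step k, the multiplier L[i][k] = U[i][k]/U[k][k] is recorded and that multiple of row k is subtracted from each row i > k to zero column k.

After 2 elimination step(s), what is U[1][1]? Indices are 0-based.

Step 1: pivot at (0,0) is 10.
  row1 ← row1 − (6)·row0  ⇒  L[1][0]=6, U row1=(0, 6, 7, 10)
  row2 ← row2 − (6)·row0  ⇒  L[2][0]=6, U row2=(0, 5, 10, 10)
  row3 ← row3 − (3)·row0  ⇒  L[3][0]=3, U row3=(0, 3, 0, 3)
Step 2: pivot at (1,1) is 6.
  row2 ← row2 − (10)·row1  ⇒  L[2][1]=10, U row2=(0, 0, 6, 9)
  row3 ← row3 − (6)·row1  ⇒  L[3][1]=6, U row3=(0, 0, 2, 9)

U[1][1] = 6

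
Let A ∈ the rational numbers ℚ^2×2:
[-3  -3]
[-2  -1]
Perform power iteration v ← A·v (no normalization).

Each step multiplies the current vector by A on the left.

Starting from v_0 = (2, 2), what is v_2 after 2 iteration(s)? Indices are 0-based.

v_2 = (54, 30)

v_0 = (2, 2).
v_1 = A·v_0 = (-12, -6).
v_2 = A·v_1 = (54, 30).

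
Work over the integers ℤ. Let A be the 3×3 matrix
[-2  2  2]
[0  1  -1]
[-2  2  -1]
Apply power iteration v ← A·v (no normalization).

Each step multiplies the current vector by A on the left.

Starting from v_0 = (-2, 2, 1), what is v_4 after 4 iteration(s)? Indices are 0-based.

v_4 = (188, -2, 125)

v_0 = (-2, 2, 1).
v_1 = A·v_0 = (10, 1, 7).
v_2 = A·v_1 = (-4, -6, -25).
v_3 = A·v_2 = (-54, 19, 21).
v_4 = A·v_3 = (188, -2, 125).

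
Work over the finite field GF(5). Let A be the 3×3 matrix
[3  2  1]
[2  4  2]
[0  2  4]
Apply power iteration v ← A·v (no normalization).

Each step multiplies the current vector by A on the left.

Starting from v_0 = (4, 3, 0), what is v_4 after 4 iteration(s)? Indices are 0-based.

v_4 = (2, 4, 3)

v_0 = (4, 3, 0).
v_1 = A·v_0 = (3, 0, 1).
v_2 = A·v_1 = (0, 3, 4).
v_3 = A·v_2 = (0, 0, 2).
v_4 = A·v_3 = (2, 4, 3).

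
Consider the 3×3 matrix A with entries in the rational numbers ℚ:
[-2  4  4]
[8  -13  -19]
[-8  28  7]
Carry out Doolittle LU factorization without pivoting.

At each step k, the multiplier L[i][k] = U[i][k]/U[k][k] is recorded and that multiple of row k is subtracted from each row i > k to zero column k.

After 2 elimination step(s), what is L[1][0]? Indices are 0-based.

[col 0] pivot -2
  R1 -= -4*R0 → (0, 3, -3)  (L[1][0] := -4)
  R2 -= 4*R0 → (0, 12, -9)  (L[2][0] := 4)
[col 1] pivot 3
  R2 -= 4*R1 → (0, 0, 3)  (L[2][1] := 4)

L[1][0] = -4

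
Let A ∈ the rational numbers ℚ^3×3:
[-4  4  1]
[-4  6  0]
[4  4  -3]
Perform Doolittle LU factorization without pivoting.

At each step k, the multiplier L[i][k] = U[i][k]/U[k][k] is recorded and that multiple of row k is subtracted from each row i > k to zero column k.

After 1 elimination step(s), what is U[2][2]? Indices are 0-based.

U[2][2] = -2

Step 1: pivot at (0,0) is -4.
  row1 ← row1 − (1)·row0  ⇒  L[1][0]=1, U row1=(0, 2, -1)
  row2 ← row2 − (-1)·row0  ⇒  L[2][0]=-1, U row2=(0, 8, -2)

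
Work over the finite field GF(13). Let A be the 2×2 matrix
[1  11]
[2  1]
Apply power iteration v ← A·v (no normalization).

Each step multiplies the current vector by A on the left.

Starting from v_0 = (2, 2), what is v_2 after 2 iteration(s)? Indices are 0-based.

v_0 = (2, 2).
v_1 = A·v_0 = (11, 6).
v_2 = A·v_1 = (12, 2).

v_2 = (12, 2)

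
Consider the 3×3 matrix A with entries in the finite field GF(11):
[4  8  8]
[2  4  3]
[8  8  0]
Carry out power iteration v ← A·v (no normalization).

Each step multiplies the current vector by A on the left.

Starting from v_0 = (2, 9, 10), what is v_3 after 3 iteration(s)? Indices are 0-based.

v_3 = (10, 2, 1)

v_0 = (2, 9, 10).
v_1 = A·v_0 = (6, 4, 0).
v_2 = A·v_1 = (1, 6, 3).
v_3 = A·v_2 = (10, 2, 1).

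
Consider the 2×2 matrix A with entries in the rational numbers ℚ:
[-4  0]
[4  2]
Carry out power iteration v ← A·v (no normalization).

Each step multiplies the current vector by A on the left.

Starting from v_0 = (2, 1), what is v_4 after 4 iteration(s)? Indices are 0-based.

v_0 = (2, 1).
v_1 = A·v_0 = (-8, 10).
v_2 = A·v_1 = (32, -12).
v_3 = A·v_2 = (-128, 104).
v_4 = A·v_3 = (512, -304).

v_4 = (512, -304)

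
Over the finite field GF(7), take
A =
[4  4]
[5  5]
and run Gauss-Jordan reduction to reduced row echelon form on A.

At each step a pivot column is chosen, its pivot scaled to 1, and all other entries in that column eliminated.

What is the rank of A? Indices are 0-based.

pivot(0,0)=4: scale R0 → (1, 1)
  clear (1,0): R1 −= (5)R0 → (0, 0)
col 1: no nonzero at/below row 1; advance.

rank = 1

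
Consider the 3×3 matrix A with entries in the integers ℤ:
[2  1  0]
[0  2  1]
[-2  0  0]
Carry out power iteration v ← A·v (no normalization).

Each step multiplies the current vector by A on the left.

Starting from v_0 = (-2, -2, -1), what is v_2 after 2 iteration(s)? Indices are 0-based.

v_0 = (-2, -2, -1).
v_1 = A·v_0 = (-6, -5, 4).
v_2 = A·v_1 = (-17, -6, 12).

v_2 = (-17, -6, 12)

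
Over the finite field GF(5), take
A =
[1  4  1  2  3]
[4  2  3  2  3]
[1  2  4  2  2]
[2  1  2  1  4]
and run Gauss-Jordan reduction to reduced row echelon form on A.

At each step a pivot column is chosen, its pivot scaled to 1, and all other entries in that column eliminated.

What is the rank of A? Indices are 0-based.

step 1: normalize row 0 (÷1) = (1, 4, 1, 2, 3)
  row 1: subtract 4×row0 = (0, 1, 4, 4, 1)
  row 2: subtract 1×row0 = (0, 3, 3, 0, 4)
  row 3: subtract 2×row0 = (0, 3, 0, 2, 3)
step 2: normalize row 1 (÷1) = (0, 1, 4, 4, 1)
  row 0: subtract 4×row1 = (1, 0, 0, 1, 4)
  row 2: subtract 3×row1 = (0, 0, 1, 3, 1)
  row 3: subtract 3×row1 = (0, 0, 3, 0, 0)
step 3: normalize row 2 (÷1) = (0, 0, 1, 3, 1)
  row 1: subtract 4×row2 = (0, 1, 0, 2, 2)
  row 3: subtract 3×row2 = (0, 0, 0, 1, 2)
step 4: normalize row 3 (÷1) = (0, 0, 0, 1, 2)
  row 0: subtract 1×row3 = (1, 0, 0, 0, 2)
  row 1: subtract 2×row3 = (0, 1, 0, 0, 3)
  row 2: subtract 3×row3 = (0, 0, 1, 0, 0)

rank = 4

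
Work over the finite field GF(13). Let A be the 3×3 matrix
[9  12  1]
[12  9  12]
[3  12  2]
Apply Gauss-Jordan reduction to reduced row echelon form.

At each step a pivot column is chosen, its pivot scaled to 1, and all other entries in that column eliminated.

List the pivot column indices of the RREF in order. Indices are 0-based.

pivot(0,0)=9: scale R0 → (1, 10, 3)
  clear (1,0): R1 −= (12)R0 → (0, 6, 2)
  clear (2,0): R2 −= (3)R0 → (0, 8, 6)
pivot(1,1)=6: scale R1 → (0, 1, 9)
  clear (0,1): R0 −= (10)R1 → (1, 0, 4)
  clear (2,1): R2 −= (8)R1 → (0, 0, 12)
pivot(2,2)=12: scale R2 → (0, 0, 1)
  clear (0,2): R0 −= (4)R2 → (1, 0, 0)
  clear (1,2): R1 −= (9)R2 → (0, 1, 0)

pivot columns: 0, 1, 2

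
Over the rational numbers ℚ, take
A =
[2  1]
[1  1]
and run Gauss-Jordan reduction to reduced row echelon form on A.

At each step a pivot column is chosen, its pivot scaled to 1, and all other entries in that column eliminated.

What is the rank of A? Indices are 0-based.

[1] R0 /= 2  ⇒  (1, 1/2)
     R1 -= 1·R0  ⇒  (0, 1/2)
[2] R1 /= 1/2  ⇒  (0, 1)
     R0 -= 1/2·R1  ⇒  (1, 0)

rank = 2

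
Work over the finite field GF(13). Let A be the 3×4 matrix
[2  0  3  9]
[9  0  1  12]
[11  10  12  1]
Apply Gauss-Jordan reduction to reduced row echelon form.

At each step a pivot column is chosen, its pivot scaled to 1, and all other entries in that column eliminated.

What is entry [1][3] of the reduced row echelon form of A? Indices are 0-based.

M[1][3] = 2

step 1: normalize row 0 (÷2) = (1, 0, 8, 11)
  row 1: subtract 9×row0 = (0, 0, 7, 4)
  row 2: subtract 11×row0 = (0, 10, 2, 10)
step 2: exchange rows 1,2
step 2: normalize row 1 (÷10) = (0, 1, 8, 1)
step 3: normalize row 2 (÷7) = (0, 0, 1, 8)
  row 0: subtract 8×row2 = (1, 0, 0, 12)
  row 1: subtract 8×row2 = (0, 1, 0, 2)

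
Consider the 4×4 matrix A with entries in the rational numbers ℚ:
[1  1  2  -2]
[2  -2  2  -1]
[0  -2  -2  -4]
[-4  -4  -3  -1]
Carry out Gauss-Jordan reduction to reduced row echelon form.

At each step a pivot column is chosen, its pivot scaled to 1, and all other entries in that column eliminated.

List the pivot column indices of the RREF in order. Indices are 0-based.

step 1: normalize row 0 (÷1) = (1, 1, 2, -2)
  row 1: subtract 2×row0 = (0, -4, -2, 3)
  row 3: subtract -4×row0 = (0, 0, 5, -9)
step 2: normalize row 1 (÷-4) = (0, 1, 1/2, -3/4)
  row 0: subtract 1×row1 = (1, 0, 3/2, -5/4)
  row 2: subtract -2×row1 = (0, 0, -1, -11/2)
step 3: normalize row 2 (÷-1) = (0, 0, 1, 11/2)
  row 0: subtract 3/2×row2 = (1, 0, 0, -19/2)
  row 1: subtract 1/2×row2 = (0, 1, 0, -7/2)
  row 3: subtract 5×row2 = (0, 0, 0, -73/2)
step 4: normalize row 3 (÷-73/2) = (0, 0, 0, 1)
  row 0: subtract -19/2×row3 = (1, 0, 0, 0)
  row 1: subtract -7/2×row3 = (0, 1, 0, 0)
  row 2: subtract 11/2×row3 = (0, 0, 1, 0)

pivot columns: 0, 1, 2, 3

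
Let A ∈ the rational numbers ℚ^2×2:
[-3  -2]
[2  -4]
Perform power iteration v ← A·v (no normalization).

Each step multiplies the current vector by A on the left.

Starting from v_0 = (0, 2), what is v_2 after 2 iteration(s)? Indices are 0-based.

v_2 = (28, 24)

v_0 = (0, 2).
v_1 = A·v_0 = (-4, -8).
v_2 = A·v_1 = (28, 24).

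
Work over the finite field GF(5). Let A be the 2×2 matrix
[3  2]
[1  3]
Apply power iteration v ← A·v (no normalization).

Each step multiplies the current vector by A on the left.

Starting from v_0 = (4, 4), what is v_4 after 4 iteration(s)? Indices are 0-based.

v_4 = (3, 0)

v_0 = (4, 4).
v_1 = A·v_0 = (0, 1).
v_2 = A·v_1 = (2, 3).
v_3 = A·v_2 = (2, 1).
v_4 = A·v_3 = (3, 0).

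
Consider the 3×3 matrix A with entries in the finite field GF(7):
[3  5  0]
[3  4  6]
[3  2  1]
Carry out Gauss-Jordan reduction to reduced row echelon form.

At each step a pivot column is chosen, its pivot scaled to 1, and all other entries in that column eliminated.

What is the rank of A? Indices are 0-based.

rank = 3

pivot(0,0)=3: scale R0 → (1, 4, 0)
  clear (1,0): R1 −= (3)R0 → (0, 6, 6)
  clear (2,0): R2 −= (3)R0 → (0, 4, 1)
pivot(1,1)=6: scale R1 → (0, 1, 1)
  clear (0,1): R0 −= (4)R1 → (1, 0, 3)
  clear (2,1): R2 −= (4)R1 → (0, 0, 4)
pivot(2,2)=4: scale R2 → (0, 0, 1)
  clear (0,2): R0 −= (3)R2 → (1, 0, 0)
  clear (1,2): R1 −= (1)R2 → (0, 1, 0)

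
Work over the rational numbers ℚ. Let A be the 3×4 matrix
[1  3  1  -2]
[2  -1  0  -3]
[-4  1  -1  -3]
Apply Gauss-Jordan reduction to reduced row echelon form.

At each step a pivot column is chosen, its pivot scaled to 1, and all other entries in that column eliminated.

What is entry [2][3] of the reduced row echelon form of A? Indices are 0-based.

M[2][3] = 64/5

pivot(0,0)=1: scale R0 → (1, 3, 1, -2)
  clear (1,0): R1 −= (2)R0 → (0, -7, -2, 1)
  clear (2,0): R2 −= (-4)R0 → (0, 13, 3, -11)
pivot(1,1)=-7: scale R1 → (0, 1, 2/7, -1/7)
  clear (0,1): R0 −= (3)R1 → (1, 0, 1/7, -11/7)
  clear (2,1): R2 −= (13)R1 → (0, 0, -5/7, -64/7)
pivot(2,2)=-5/7: scale R2 → (0, 0, 1, 64/5)
  clear (0,2): R0 −= (1/7)R2 → (1, 0, 0, -17/5)
  clear (1,2): R1 −= (2/7)R2 → (0, 1, 0, -19/5)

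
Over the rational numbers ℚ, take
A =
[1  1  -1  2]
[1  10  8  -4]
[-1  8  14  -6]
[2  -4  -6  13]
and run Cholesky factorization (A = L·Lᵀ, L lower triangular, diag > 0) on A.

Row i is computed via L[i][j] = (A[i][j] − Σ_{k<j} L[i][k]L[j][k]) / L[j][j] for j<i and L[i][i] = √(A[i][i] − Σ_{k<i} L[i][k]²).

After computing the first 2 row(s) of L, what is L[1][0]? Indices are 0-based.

Step 1: L[0][0] = √(1) = 1.
  L[1][0] = (1) / L[0][0] = 1.
Step 2: L[1][1] = √(9) = 3.

L[1][0] = 1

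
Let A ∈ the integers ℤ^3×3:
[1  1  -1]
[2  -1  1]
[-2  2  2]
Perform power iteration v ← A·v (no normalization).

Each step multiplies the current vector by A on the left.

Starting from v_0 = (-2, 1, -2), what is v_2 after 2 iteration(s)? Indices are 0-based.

v_0 = (-2, 1, -2).
v_1 = A·v_0 = (1, -7, 2).
v_2 = A·v_1 = (-8, 11, -12).

v_2 = (-8, 11, -12)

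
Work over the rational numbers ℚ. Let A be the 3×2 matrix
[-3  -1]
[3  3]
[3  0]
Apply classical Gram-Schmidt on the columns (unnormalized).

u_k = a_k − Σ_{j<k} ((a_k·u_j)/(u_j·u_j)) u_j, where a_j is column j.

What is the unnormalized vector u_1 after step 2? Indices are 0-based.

u_1 = (1/3, 5/3, -4/3)

Step 1: u_0 = a_0 = (-3, 3, 3).
Step 2: u_1 = a_1 − (4/9)·u_0 = (1/3, 5/3, -4/3).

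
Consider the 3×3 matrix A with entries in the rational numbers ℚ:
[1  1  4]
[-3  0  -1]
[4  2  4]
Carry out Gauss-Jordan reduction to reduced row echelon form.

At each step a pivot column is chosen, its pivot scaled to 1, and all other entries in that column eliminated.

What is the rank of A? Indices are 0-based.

rank = 3

step 1: normalize row 0 (÷1) = (1, 1, 4)
  row 1: subtract -3×row0 = (0, 3, 11)
  row 2: subtract 4×row0 = (0, -2, -12)
step 2: normalize row 1 (÷3) = (0, 1, 11/3)
  row 0: subtract 1×row1 = (1, 0, 1/3)
  row 2: subtract -2×row1 = (0, 0, -14/3)
step 3: normalize row 2 (÷-14/3) = (0, 0, 1)
  row 0: subtract 1/3×row2 = (1, 0, 0)
  row 1: subtract 11/3×row2 = (0, 1, 0)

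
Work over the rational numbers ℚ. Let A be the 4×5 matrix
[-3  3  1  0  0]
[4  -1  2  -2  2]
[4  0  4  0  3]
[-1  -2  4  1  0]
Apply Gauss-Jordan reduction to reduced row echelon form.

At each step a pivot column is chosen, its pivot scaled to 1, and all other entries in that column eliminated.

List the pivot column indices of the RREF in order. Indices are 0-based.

pivot columns: 0, 1, 2, 3

step 1: normalize row 0 (÷-3) = (1, -1, -1/3, 0, 0)
  row 1: subtract 4×row0 = (0, 3, 10/3, -2, 2)
  row 2: subtract 4×row0 = (0, 4, 16/3, 0, 3)
  row 3: subtract -1×row0 = (0, -3, 11/3, 1, 0)
step 2: normalize row 1 (÷3) = (0, 1, 10/9, -2/3, 2/3)
  row 0: subtract -1×row1 = (1, 0, 7/9, -2/3, 2/3)
  row 2: subtract 4×row1 = (0, 0, 8/9, 8/3, 1/3)
  row 3: subtract -3×row1 = (0, 0, 7, -1, 2)
step 3: normalize row 2 (÷8/9) = (0, 0, 1, 3, 3/8)
  row 0: subtract 7/9×row2 = (1, 0, 0, -3, 3/8)
  row 1: subtract 10/9×row2 = (0, 1, 0, -4, 1/4)
  row 3: subtract 7×row2 = (0, 0, 0, -22, -5/8)
step 4: normalize row 3 (÷-22) = (0, 0, 0, 1, 5/176)
  row 0: subtract -3×row3 = (1, 0, 0, 0, 81/176)
  row 1: subtract -4×row3 = (0, 1, 0, 0, 4/11)
  row 2: subtract 3×row3 = (0, 0, 1, 0, 51/176)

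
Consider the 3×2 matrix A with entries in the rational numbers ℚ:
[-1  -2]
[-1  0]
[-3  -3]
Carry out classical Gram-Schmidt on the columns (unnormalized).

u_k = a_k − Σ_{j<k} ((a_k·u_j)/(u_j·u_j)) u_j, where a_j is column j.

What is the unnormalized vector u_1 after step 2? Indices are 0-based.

u_1 = (-1, 1, 0)

Step 1: u_0 = a_0 = (-1, -1, -3).
Step 2: u_1 = a_1 − (1)·u_0 = (-1, 1, 0).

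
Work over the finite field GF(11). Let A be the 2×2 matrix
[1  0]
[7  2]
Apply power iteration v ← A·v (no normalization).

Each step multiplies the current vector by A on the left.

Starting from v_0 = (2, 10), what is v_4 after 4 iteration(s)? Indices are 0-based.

v_4 = (2, 7)

v_0 = (2, 10).
v_1 = A·v_0 = (2, 1).
v_2 = A·v_1 = (2, 5).
v_3 = A·v_2 = (2, 2).
v_4 = A·v_3 = (2, 7).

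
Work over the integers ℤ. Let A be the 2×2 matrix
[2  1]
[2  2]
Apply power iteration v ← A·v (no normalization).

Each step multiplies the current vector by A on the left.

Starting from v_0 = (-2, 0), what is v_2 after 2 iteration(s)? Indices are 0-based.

v_0 = (-2, 0).
v_1 = A·v_0 = (-4, -4).
v_2 = A·v_1 = (-12, -16).

v_2 = (-12, -16)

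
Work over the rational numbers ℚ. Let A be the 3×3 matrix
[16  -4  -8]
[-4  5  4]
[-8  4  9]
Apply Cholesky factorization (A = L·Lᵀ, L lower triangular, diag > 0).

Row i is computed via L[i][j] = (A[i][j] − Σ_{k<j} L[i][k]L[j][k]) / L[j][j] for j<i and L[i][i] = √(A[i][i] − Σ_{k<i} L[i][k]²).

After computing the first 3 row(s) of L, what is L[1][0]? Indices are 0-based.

L[1][0] = -1

Step 1: L[0][0] = √(16) = 4.
  L[1][0] = (-4) / L[0][0] = -1.
Step 2: L[1][1] = √(4) = 2.
  L[2][0] = (-8) / L[0][0] = -2.
  L[2][1] = (2) / L[1][1] = 1.
Step 3: L[2][2] = √(4) = 2.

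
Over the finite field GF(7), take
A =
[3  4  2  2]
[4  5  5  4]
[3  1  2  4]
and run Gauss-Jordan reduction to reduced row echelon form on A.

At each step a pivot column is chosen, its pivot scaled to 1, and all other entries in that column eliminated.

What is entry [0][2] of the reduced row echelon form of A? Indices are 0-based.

pivot(0,0)=3: scale R0 → (1, 6, 3, 3)
  clear (1,0): R1 −= (4)R0 → (0, 2, 0, 6)
  clear (2,0): R2 −= (3)R0 → (0, 4, 0, 2)
pivot(1,1)=2: scale R1 → (0, 1, 0, 3)
  clear (0,1): R0 −= (6)R1 → (1, 0, 3, 6)
  clear (2,1): R2 −= (4)R1 → (0, 0, 0, 4)
col 2: no nonzero at/below row 2; advance.
pivot(2,3)=4: scale R2 → (0, 0, 0, 1)
  clear (0,3): R0 −= (6)R2 → (1, 0, 3, 0)
  clear (1,3): R1 −= (3)R2 → (0, 1, 0, 0)

M[0][2] = 3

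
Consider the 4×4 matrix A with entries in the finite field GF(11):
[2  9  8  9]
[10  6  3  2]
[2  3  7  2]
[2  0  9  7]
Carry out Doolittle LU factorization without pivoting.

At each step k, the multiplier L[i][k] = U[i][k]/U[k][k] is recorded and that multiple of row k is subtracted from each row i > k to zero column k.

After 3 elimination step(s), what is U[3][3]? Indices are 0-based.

Step 1: pivot at (0,0) is 2.
  row1 ← row1 − (5)·row0  ⇒  L[1][0]=5, U row1=(0, 5, 7, 1)
  row2 ← row2 − (1)·row0  ⇒  L[2][0]=1, U row2=(0, 5, 10, 4)
  row3 ← row3 − (1)·row0  ⇒  L[3][0]=1, U row3=(0, 2, 1, 9)
Step 2: pivot at (1,1) is 5.
  row2 ← row2 − (1)·row1  ⇒  L[2][1]=1, U row2=(0, 0, 3, 3)
  row3 ← row3 − (7)·row1  ⇒  L[3][1]=7, U row3=(0, 0, 7, 2)
Step 3: pivot at (2,2) is 3.
  row3 ← row3 − (6)·row2  ⇒  L[3][2]=6, U row3=(0, 0, 0, 6)

U[3][3] = 6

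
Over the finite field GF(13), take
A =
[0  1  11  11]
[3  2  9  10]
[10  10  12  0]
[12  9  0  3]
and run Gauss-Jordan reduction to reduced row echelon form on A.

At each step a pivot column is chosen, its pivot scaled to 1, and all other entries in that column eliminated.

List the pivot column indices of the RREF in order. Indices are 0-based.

pivot columns: 0, 1, 2, 3

[1] R0 <-> R1
[1] R0 /= 3  ⇒  (1, 5, 3, 12)
     R2 -= 10·R0  ⇒  (0, 12, 8, 10)
     R3 -= 12·R0  ⇒  (0, 1, 3, 2)
[2] R1 /= 1  ⇒  (0, 1, 11, 11)
     R0 -= 5·R1  ⇒  (1, 0, 0, 9)
     R2 -= 12·R1  ⇒  (0, 0, 6, 8)
     R3 -= 1·R1  ⇒  (0, 0, 5, 4)
[3] R2 /= 6  ⇒  (0, 0, 1, 10)
     R1 -= 11·R2  ⇒  (0, 1, 0, 5)
     R3 -= 5·R2  ⇒  (0, 0, 0, 6)
[4] R3 /= 6  ⇒  (0, 0, 0, 1)
     R0 -= 9·R3  ⇒  (1, 0, 0, 0)
     R1 -= 5·R3  ⇒  (0, 1, 0, 0)
     R2 -= 10·R3  ⇒  (0, 0, 1, 0)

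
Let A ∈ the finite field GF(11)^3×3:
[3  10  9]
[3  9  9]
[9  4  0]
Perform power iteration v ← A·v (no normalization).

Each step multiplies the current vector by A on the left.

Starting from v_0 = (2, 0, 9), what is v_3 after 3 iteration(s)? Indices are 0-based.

v_0 = (2, 0, 9).
v_1 = A·v_0 = (10, 10, 7).
v_2 = A·v_1 = (6, 7, 9).
v_3 = A·v_2 = (4, 8, 5).

v_3 = (4, 8, 5)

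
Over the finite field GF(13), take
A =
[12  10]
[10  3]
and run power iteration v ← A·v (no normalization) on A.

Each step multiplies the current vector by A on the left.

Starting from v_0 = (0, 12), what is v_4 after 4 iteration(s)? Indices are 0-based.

v_4 = (12, 4)

v_0 = (0, 12).
v_1 = A·v_0 = (3, 10).
v_2 = A·v_1 = (6, 8).
v_3 = A·v_2 = (9, 6).
v_4 = A·v_3 = (12, 4).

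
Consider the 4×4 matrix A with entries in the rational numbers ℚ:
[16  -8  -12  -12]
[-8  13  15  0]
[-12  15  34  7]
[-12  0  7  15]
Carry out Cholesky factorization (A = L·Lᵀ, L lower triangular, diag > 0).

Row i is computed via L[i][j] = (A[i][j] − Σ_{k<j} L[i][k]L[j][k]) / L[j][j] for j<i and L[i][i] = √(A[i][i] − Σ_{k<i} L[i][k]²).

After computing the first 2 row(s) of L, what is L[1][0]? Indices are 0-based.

Step 1: L[0][0] = √(16) = 4.
  L[1][0] = (-8) / L[0][0] = -2.
Step 2: L[1][1] = √(9) = 3.

L[1][0] = -2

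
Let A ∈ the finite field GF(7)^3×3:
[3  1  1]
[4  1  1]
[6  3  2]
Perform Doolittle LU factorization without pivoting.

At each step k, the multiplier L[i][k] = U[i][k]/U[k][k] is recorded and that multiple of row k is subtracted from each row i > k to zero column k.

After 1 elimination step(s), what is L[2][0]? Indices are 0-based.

L[2][0] = 2

[col 0] pivot 3
  R1 -= 6*R0 → (0, 2, 2)  (L[1][0] := 6)
  R2 -= 2*R0 → (0, 1, 0)  (L[2][0] := 2)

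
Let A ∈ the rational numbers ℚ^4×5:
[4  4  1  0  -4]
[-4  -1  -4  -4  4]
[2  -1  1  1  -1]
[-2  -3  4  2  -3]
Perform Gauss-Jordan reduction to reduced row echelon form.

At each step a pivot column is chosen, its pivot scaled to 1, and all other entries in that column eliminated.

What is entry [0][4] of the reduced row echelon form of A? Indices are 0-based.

M[0][4] = -35/106

[1] R0 /= 4  ⇒  (1, 1, 1/4, 0, -1)
     R1 -= -4·R0  ⇒  (0, 3, -3, -4, 0)
     R2 -= 2·R0  ⇒  (0, -3, 1/2, 1, 1)
     R3 -= -2·R0  ⇒  (0, -1, 9/2, 2, -5)
[2] R1 /= 3  ⇒  (0, 1, -1, -4/3, 0)
     R0 -= 1·R1  ⇒  (1, 0, 5/4, 4/3, -1)
     R2 -= -3·R1  ⇒  (0, 0, -5/2, -3, 1)
     R3 -= -1·R1  ⇒  (0, 0, 7/2, 2/3, -5)
[3] R2 /= -5/2  ⇒  (0, 0, 1, 6/5, -2/5)
     R0 -= 5/4·R2  ⇒  (1, 0, 0, -1/6, -1/2)
     R1 -= -1·R2  ⇒  (0, 1, 0, -2/15, -2/5)
     R3 -= 7/2·R2  ⇒  (0, 0, 0, -53/15, -18/5)
[4] R3 /= -53/15  ⇒  (0, 0, 0, 1, 54/53)
     R0 -= -1/6·R3  ⇒  (1, 0, 0, 0, -35/106)
     R1 -= -2/15·R3  ⇒  (0, 1, 0, 0, -14/53)
     R2 -= 6/5·R3  ⇒  (0, 0, 1, 0, -86/53)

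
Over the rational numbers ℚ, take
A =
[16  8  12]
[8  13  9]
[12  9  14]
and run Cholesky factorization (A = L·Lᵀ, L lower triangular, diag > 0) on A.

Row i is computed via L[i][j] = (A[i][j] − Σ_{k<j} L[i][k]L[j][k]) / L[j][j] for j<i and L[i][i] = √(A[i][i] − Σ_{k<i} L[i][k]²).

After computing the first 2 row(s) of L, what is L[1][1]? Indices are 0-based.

Step 1: L[0][0] = √(16) = 4.
  L[1][0] = (8) / L[0][0] = 2.
Step 2: L[1][1] = √(9) = 3.

L[1][1] = 3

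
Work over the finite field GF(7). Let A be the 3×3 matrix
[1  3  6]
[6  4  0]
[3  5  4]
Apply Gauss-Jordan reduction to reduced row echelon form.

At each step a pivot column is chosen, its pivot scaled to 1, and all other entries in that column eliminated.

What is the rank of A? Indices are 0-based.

pivot(0,0)=1: scale R0 → (1, 3, 6)
  clear (1,0): R1 −= (6)R0 → (0, 0, 6)
  clear (2,0): R2 −= (3)R0 → (0, 3, 0)
pivot(1,1): swap R1↔R2
pivot(1,1)=3: scale R1 → (0, 1, 0)
  clear (0,1): R0 −= (3)R1 → (1, 0, 6)
pivot(2,2)=6: scale R2 → (0, 0, 1)
  clear (0,2): R0 −= (6)R2 → (1, 0, 0)

rank = 3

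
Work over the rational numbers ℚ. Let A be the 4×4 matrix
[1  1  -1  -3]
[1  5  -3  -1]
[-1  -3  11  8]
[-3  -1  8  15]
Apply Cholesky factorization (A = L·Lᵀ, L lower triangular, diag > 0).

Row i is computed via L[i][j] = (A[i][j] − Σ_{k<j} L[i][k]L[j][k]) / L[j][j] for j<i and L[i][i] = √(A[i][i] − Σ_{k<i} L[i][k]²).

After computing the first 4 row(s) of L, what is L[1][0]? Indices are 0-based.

L[1][0] = 1

Step 1: L[0][0] = √(1) = 1.
  L[1][0] = (1) / L[0][0] = 1.
Step 2: L[1][1] = √(4) = 2.
  L[2][0] = (-1) / L[0][0] = -1.
  L[2][1] = (-2) / L[1][1] = -1.
Step 3: L[2][2] = √(9) = 3.
  L[3][0] = (-3) / L[0][0] = -3.
  L[3][1] = (2) / L[1][1] = 1.
  L[3][2] = (6) / L[2][2] = 2.
Step 4: L[3][3] = √(1) = 1.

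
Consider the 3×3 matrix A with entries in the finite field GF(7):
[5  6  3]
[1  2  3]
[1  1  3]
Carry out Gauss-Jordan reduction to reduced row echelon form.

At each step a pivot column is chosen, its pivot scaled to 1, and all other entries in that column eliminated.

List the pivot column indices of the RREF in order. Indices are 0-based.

pivot columns: 0, 1, 2

step 1: normalize row 0 (÷5) = (1, 4, 2)
  row 1: subtract 1×row0 = (0, 5, 1)
  row 2: subtract 1×row0 = (0, 4, 1)
step 2: normalize row 1 (÷5) = (0, 1, 3)
  row 0: subtract 4×row1 = (1, 0, 4)
  row 2: subtract 4×row1 = (0, 0, 3)
step 3: normalize row 2 (÷3) = (0, 0, 1)
  row 0: subtract 4×row2 = (1, 0, 0)
  row 1: subtract 3×row2 = (0, 1, 0)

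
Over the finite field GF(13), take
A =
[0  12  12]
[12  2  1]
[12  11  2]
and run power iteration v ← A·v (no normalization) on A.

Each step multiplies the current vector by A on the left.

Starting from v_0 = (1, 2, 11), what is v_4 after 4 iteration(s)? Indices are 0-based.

v_4 = (11, 11, 2)

v_0 = (1, 2, 11).
v_1 = A·v_0 = (0, 1, 4).
v_2 = A·v_1 = (8, 6, 6).
v_3 = A·v_2 = (1, 10, 5).
v_4 = A·v_3 = (11, 11, 2).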